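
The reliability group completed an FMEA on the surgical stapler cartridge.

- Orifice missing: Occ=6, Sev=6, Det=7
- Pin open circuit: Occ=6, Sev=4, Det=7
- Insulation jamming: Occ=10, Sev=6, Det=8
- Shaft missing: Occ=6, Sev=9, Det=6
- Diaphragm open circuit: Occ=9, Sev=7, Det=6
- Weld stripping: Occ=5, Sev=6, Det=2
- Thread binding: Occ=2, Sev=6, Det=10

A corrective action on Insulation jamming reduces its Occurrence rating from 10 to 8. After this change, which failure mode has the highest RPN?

RPN = Severity × Occurrence × Detection:
  Orifice missing: 6 × 6 × 7 = 252
  Pin open circuit: 4 × 6 × 7 = 168
  Insulation jamming: 6 × 10 × 8 = 480
  Shaft missing: 9 × 6 × 6 = 324
  Diaphragm open circuit: 7 × 9 × 6 = 378
  Weld stripping: 6 × 5 × 2 = 60
  Thread binding: 6 × 2 × 10 = 120
After action: Insulation jamming → 6 × 8 × 8 = 384.
Revised RPNs: Insulation jamming=384, Diaphragm open circuit=378, Shaft missing=324, Orifice missing=252, Pin open circuit=168, Thread binding=120, Weld stripping=60.
Highest is now Insulation jamming (384).

Insulation jamming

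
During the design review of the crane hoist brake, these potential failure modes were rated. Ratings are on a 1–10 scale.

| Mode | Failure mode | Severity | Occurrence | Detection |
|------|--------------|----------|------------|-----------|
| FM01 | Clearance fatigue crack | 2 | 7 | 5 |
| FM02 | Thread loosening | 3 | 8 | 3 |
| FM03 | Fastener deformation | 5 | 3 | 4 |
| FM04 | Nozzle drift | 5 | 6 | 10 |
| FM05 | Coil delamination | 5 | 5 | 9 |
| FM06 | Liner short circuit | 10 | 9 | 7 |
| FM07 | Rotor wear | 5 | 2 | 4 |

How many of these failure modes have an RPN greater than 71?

4

RPN = Severity × Occurrence × Detection:
  FM01: 2 × 7 × 5 = 70
  FM02: 3 × 8 × 3 = 72
  FM03: 5 × 3 × 4 = 60
  FM04: 5 × 6 × 10 = 300
  FM05: 5 × 5 × 9 = 225
  FM06: 10 × 9 × 7 = 630
  FM07: 5 × 2 × 4 = 40
Modes with RPN > 71: FM02 (72), FM04 (300), FM05 (225), FM06 (630) → 4.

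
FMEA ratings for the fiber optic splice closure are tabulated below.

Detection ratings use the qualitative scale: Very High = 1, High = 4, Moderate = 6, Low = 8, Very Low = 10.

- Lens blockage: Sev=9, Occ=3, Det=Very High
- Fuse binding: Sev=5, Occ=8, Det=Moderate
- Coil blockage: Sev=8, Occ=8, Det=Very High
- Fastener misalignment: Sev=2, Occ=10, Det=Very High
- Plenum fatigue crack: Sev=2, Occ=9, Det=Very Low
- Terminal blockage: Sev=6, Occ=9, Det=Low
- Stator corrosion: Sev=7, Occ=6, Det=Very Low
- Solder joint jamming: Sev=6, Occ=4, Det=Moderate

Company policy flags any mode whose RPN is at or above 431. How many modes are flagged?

RPN = Severity × Occurrence × Detection:
  Lens blockage: 9 × 3 × 1 = 27
  Fuse binding: 5 × 8 × 6 = 240
  Coil blockage: 8 × 8 × 1 = 64
  Fastener misalignment: 2 × 10 × 1 = 20
  Plenum fatigue crack: 2 × 9 × 10 = 180
  Terminal blockage: 6 × 9 × 8 = 432
  Stator corrosion: 7 × 6 × 10 = 420
  Solder joint jamming: 6 × 4 × 6 = 144
Modes with RPN ≥ 431: Terminal blockage (432) → 1.

1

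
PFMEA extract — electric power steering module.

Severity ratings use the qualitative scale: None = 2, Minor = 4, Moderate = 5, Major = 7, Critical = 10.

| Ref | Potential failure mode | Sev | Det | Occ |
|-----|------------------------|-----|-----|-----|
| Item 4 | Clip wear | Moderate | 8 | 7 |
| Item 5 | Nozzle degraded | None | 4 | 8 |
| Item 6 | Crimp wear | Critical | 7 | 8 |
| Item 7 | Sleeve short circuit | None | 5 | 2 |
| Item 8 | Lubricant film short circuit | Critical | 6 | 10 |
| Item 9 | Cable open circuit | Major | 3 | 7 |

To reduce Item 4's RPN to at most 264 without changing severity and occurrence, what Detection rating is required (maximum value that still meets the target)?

7

Item 4: S=5, O=7, D=8 → current RPN = 280.
Fixed product = 35. Need 35 × D ≤ 264, so D ≤ 264/35 = 7.54.
Maximum integer Detection rating = 7 (gives RPN 245; D=8 would give 280 > 264).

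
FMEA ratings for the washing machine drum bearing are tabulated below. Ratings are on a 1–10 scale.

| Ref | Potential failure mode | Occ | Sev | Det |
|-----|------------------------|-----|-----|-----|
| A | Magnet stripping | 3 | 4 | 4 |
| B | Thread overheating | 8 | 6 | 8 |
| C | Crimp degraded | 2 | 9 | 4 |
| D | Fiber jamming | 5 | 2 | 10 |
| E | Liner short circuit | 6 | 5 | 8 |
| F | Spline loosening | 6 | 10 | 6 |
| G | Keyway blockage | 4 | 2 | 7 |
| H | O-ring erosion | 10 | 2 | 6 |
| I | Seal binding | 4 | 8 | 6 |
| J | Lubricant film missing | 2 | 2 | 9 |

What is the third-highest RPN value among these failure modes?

RPN = Severity × Occurrence × Detection:
  A: 4 × 3 × 4 = 48
  B: 6 × 8 × 8 = 384
  C: 9 × 2 × 4 = 72
  D: 2 × 5 × 10 = 100
  E: 5 × 6 × 8 = 240
  F: 10 × 6 × 6 = 360
  G: 2 × 4 × 7 = 56
  H: 2 × 10 × 6 = 120
  I: 8 × 4 × 6 = 192
  J: 2 × 2 × 9 = 36
Sorted descending: 384, 360, 240, 192, 120, 100, 72, 56, 48, 36.
The third-highest RPN is 240 (E).

240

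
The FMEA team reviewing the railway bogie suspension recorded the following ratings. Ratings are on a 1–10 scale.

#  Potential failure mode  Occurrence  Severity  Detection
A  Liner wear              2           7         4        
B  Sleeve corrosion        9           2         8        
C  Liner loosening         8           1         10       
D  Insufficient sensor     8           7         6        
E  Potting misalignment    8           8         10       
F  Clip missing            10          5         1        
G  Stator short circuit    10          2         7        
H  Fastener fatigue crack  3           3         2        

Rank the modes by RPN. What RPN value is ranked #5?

RPN = Severity × Occurrence × Detection:
  A: 7 × 2 × 4 = 56
  B: 2 × 9 × 8 = 144
  C: 1 × 8 × 10 = 80
  D: 7 × 8 × 6 = 336
  E: 8 × 8 × 10 = 640
  F: 5 × 10 × 1 = 50
  G: 2 × 10 × 7 = 140
  H: 3 × 3 × 2 = 18
Sorted descending: 640, 336, 144, 140, 80, 56, 50, 18.
The fifth-highest RPN is 80 (C).

80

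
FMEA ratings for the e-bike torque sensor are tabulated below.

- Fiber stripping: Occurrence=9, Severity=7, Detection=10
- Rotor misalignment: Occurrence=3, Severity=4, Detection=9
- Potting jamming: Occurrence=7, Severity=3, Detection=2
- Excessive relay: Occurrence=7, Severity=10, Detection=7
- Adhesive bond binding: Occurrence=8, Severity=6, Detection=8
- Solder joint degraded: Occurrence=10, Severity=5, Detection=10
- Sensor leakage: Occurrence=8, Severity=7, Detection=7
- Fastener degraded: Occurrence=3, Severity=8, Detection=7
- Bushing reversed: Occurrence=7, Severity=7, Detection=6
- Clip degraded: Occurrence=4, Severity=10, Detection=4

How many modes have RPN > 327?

5

RPN = Severity × Occurrence × Detection:
  Fiber stripping: 7 × 9 × 10 = 630
  Rotor misalignment: 4 × 3 × 9 = 108
  Potting jamming: 3 × 7 × 2 = 42
  Excessive relay: 10 × 7 × 7 = 490
  Adhesive bond binding: 6 × 8 × 8 = 384
  Solder joint degraded: 5 × 10 × 10 = 500
  Sensor leakage: 7 × 8 × 7 = 392
  Fastener degraded: 8 × 3 × 7 = 168
  Bushing reversed: 7 × 7 × 6 = 294
  Clip degraded: 10 × 4 × 4 = 160
Modes with RPN > 327: Fiber stripping (630), Excessive relay (490), Adhesive bond binding (384), Solder joint degraded (500), Sensor leakage (392) → 5.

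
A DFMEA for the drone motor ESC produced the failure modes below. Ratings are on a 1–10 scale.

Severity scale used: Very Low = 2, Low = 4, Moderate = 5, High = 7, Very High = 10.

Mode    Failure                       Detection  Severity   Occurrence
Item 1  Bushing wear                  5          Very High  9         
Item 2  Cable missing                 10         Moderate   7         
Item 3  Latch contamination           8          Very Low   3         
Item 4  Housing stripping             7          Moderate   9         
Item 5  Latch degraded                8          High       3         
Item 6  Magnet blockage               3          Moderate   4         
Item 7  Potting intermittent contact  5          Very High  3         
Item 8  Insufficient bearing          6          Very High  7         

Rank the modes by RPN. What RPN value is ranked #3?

RPN = Severity × Occurrence × Detection:
  Item 1: 10 × 9 × 5 = 450
  Item 2: 5 × 7 × 10 = 350
  Item 3: 2 × 3 × 8 = 48
  Item 4: 5 × 9 × 7 = 315
  Item 5: 7 × 3 × 8 = 168
  Item 6: 5 × 4 × 3 = 60
  Item 7: 10 × 3 × 5 = 150
  Item 8: 10 × 7 × 6 = 420
Sorted descending: 450, 420, 350, 315, 168, 150, 60, 48.
The third-highest RPN is 350 (Item 2).

350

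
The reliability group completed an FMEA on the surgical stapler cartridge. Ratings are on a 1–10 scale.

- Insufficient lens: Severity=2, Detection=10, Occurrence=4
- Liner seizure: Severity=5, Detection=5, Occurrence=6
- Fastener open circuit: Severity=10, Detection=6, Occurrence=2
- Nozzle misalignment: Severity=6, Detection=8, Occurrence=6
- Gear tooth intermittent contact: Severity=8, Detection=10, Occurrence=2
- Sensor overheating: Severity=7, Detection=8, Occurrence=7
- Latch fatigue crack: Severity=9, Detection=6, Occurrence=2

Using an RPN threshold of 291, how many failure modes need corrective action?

1

RPN = Severity × Occurrence × Detection:
  Insufficient lens: 2 × 4 × 10 = 80
  Liner seizure: 5 × 6 × 5 = 150
  Fastener open circuit: 10 × 2 × 6 = 120
  Nozzle misalignment: 6 × 6 × 8 = 288
  Gear tooth intermittent contact: 8 × 2 × 10 = 160
  Sensor overheating: 7 × 7 × 8 = 392
  Latch fatigue crack: 9 × 2 × 6 = 108
Modes with RPN ≥ 291: Sensor overheating (392) → 1.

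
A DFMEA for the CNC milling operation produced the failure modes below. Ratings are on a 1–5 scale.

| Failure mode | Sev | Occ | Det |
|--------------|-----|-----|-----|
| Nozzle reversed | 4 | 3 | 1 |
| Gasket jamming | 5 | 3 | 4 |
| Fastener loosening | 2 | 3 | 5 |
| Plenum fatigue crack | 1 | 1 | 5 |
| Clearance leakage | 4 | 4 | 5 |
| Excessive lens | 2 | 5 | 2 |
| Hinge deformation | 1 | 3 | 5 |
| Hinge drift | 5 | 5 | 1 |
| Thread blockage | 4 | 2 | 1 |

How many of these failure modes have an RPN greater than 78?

1

RPN = Severity × Occurrence × Detection:
  Nozzle reversed: 4 × 3 × 1 = 12
  Gasket jamming: 5 × 3 × 4 = 60
  Fastener loosening: 2 × 3 × 5 = 30
  Plenum fatigue crack: 1 × 1 × 5 = 5
  Clearance leakage: 4 × 4 × 5 = 80
  Excessive lens: 2 × 5 × 2 = 20
  Hinge deformation: 1 × 3 × 5 = 15
  Hinge drift: 5 × 5 × 1 = 25
  Thread blockage: 4 × 2 × 1 = 8
Modes with RPN > 78: Clearance leakage (80) → 1.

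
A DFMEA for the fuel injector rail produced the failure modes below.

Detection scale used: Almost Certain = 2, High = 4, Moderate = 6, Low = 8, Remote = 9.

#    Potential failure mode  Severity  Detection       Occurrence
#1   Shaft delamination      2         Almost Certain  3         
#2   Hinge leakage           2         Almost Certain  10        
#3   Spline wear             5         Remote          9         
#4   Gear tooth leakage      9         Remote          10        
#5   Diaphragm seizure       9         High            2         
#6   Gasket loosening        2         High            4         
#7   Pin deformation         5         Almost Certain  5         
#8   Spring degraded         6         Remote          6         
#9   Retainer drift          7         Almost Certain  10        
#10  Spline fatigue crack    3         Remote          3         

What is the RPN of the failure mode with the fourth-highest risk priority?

140

RPN = Severity × Occurrence × Detection:
  #1: 2 × 3 × 2 = 12
  #2: 2 × 10 × 2 = 40
  #3: 5 × 9 × 9 = 405
  #4: 9 × 10 × 9 = 810
  #5: 9 × 2 × 4 = 72
  #6: 2 × 4 × 4 = 32
  #7: 5 × 5 × 2 = 50
  #8: 6 × 6 × 9 = 324
  #9: 7 × 10 × 2 = 140
  #10: 3 × 3 × 9 = 81
Sorted descending: 810, 405, 324, 140, 81, 72, 50, 40, 32, 12.
The fourth-highest RPN is 140 (#9).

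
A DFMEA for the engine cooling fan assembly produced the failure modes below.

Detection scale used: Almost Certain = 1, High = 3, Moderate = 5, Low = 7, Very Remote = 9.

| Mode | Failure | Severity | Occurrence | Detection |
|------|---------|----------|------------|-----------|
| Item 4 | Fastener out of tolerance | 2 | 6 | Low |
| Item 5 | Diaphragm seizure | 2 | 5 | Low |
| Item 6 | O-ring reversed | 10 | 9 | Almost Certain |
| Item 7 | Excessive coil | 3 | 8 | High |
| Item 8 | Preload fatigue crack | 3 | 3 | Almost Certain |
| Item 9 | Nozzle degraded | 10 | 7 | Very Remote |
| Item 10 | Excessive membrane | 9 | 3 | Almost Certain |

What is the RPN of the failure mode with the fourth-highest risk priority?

RPN = Severity × Occurrence × Detection:
  Item 4: 2 × 6 × 7 = 84
  Item 5: 2 × 5 × 7 = 70
  Item 6: 10 × 9 × 1 = 90
  Item 7: 3 × 8 × 3 = 72
  Item 8: 3 × 3 × 1 = 9
  Item 9: 10 × 7 × 9 = 630
  Item 10: 9 × 3 × 1 = 27
Sorted descending: 630, 90, 84, 72, 70, 27, 9.
The fourth-highest RPN is 72 (Item 7).

72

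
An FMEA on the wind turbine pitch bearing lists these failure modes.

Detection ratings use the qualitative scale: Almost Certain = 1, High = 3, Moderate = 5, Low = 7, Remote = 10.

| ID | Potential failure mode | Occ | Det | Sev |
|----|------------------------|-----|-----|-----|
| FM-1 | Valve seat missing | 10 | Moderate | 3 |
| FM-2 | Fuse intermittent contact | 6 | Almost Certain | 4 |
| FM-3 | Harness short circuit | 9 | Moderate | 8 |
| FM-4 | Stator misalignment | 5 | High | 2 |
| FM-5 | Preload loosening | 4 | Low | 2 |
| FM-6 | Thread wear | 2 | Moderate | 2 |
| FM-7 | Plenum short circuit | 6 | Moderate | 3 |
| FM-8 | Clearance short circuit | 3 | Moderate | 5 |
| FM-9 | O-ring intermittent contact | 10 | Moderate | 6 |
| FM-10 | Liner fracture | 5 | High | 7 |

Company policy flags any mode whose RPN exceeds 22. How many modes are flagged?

RPN = Severity × Occurrence × Detection:
  FM-1: 3 × 10 × 5 = 150
  FM-2: 4 × 6 × 1 = 24
  FM-3: 8 × 9 × 5 = 360
  FM-4: 2 × 5 × 3 = 30
  FM-5: 2 × 4 × 7 = 56
  FM-6: 2 × 2 × 5 = 20
  FM-7: 3 × 6 × 5 = 90
  FM-8: 5 × 3 × 5 = 75
  FM-9: 6 × 10 × 5 = 300
  FM-10: 7 × 5 × 3 = 105
Modes with RPN > 22: FM-1 (150), FM-2 (24), FM-3 (360), FM-4 (30), FM-5 (56), FM-7 (90), FM-8 (75), FM-9 (300), FM-10 (105) → 9.

9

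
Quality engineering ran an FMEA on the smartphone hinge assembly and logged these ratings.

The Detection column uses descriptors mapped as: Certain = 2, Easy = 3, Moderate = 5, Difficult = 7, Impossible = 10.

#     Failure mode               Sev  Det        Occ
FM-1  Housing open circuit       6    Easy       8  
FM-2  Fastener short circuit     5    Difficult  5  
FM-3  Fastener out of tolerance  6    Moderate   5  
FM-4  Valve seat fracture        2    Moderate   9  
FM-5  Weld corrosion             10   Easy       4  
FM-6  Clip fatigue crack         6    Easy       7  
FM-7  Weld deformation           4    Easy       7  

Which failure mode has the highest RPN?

FM-2

RPN = Severity × Occurrence × Detection:
  FM-1: 6 × 8 × 3 = 144
  FM-2: 5 × 5 × 7 = 175
  FM-3: 6 × 5 × 5 = 150
  FM-4: 2 × 9 × 5 = 90
  FM-5: 10 × 4 × 3 = 120
  FM-6: 6 × 7 × 3 = 126
  FM-7: 4 × 7 × 3 = 84
Highest RPN is 175 → FM-2.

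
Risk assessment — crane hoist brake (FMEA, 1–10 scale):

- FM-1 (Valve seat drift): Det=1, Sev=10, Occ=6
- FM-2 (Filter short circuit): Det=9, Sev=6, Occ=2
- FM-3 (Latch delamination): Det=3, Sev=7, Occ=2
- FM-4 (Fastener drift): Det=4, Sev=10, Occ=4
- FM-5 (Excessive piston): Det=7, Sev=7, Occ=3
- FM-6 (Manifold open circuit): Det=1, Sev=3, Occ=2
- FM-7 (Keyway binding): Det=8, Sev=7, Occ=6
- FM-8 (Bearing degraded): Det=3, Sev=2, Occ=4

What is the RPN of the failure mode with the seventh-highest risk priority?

24

RPN = Severity × Occurrence × Detection:
  FM-1: 10 × 6 × 1 = 60
  FM-2: 6 × 2 × 9 = 108
  FM-3: 7 × 2 × 3 = 42
  FM-4: 10 × 4 × 4 = 160
  FM-5: 7 × 3 × 7 = 147
  FM-6: 3 × 2 × 1 = 6
  FM-7: 7 × 6 × 8 = 336
  FM-8: 2 × 4 × 3 = 24
Sorted descending: 336, 160, 147, 108, 60, 42, 24, 6.
The seventh-highest RPN is 24 (FM-8).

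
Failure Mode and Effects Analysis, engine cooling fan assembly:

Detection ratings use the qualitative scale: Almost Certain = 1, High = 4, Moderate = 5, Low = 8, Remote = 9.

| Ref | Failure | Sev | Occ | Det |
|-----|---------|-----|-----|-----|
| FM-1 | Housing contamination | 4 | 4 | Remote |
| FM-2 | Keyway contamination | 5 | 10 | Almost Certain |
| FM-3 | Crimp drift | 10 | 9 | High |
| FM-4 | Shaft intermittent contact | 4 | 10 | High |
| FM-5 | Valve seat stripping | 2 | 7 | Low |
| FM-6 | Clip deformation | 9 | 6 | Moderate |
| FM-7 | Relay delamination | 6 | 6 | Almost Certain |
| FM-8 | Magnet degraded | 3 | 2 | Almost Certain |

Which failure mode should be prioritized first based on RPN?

RPN = Severity × Occurrence × Detection:
  FM-1: 4 × 4 × 9 = 144
  FM-2: 5 × 10 × 1 = 50
  FM-3: 10 × 9 × 4 = 360
  FM-4: 4 × 10 × 4 = 160
  FM-5: 2 × 7 × 8 = 112
  FM-6: 9 × 6 × 5 = 270
  FM-7: 6 × 6 × 1 = 36
  FM-8: 3 × 2 × 1 = 6
Highest RPN is 360 → FM-3.

FM-3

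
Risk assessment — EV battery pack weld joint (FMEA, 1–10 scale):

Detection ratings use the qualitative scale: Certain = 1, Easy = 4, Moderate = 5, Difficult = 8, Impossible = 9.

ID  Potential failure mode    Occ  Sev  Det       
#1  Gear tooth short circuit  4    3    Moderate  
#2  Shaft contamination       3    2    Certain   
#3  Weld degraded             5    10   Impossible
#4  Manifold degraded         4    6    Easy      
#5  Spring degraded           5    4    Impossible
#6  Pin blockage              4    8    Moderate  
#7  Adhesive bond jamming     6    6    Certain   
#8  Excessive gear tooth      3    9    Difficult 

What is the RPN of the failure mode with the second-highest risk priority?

RPN = Severity × Occurrence × Detection:
  #1: 3 × 4 × 5 = 60
  #2: 2 × 3 × 1 = 6
  #3: 10 × 5 × 9 = 450
  #4: 6 × 4 × 4 = 96
  #5: 4 × 5 × 9 = 180
  #6: 8 × 4 × 5 = 160
  #7: 6 × 6 × 1 = 36
  #8: 9 × 3 × 8 = 216
Sorted descending: 450, 216, 180, 160, 96, 60, 36, 6.
The second-highest RPN is 216 (#8).

216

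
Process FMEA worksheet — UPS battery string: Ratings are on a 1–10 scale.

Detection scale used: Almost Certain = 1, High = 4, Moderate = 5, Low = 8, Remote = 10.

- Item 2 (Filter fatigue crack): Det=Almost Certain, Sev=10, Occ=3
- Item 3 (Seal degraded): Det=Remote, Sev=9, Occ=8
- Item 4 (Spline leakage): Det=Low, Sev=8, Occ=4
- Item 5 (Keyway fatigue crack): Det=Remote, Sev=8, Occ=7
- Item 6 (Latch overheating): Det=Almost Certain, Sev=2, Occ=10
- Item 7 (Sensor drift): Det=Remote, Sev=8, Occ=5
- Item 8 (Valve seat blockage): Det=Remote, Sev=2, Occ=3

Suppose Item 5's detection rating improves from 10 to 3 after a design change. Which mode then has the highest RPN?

RPN = Severity × Occurrence × Detection:
  Item 2: 10 × 3 × 1 = 30
  Item 3: 9 × 8 × 10 = 720
  Item 4: 8 × 4 × 8 = 256
  Item 5: 8 × 7 × 10 = 560
  Item 6: 2 × 10 × 1 = 20
  Item 7: 8 × 5 × 10 = 400
  Item 8: 2 × 3 × 10 = 60
After action: Item 5 → 8 × 7 × 3 = 168.
Revised RPNs: Item 3=720, Item 7=400, Item 4=256, Item 5=168, Item 8=60, Item 2=30, Item 6=20.
Highest is now Item 3 (720).

Item 3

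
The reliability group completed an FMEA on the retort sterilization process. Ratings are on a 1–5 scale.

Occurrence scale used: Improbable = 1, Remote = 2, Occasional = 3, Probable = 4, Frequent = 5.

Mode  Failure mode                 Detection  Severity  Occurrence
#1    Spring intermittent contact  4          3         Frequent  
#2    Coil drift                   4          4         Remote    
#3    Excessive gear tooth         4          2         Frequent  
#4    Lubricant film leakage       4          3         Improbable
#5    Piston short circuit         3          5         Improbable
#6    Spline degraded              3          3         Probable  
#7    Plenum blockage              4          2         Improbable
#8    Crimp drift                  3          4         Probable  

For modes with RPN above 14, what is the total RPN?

RPN = Severity × Occurrence × Detection:
  #1: 3 × 5 × 4 = 60
  #2: 4 × 2 × 4 = 32
  #3: 2 × 5 × 4 = 40
  #4: 3 × 1 × 4 = 12
  #5: 5 × 1 × 3 = 15
  #6: 3 × 4 × 3 = 36
  #7: 2 × 1 × 4 = 8
  #8: 4 × 4 × 3 = 48
RPN > 14: #1 (60), #2 (32), #3 (40), #5 (15), #6 (36), #8 (48).
Sum: 60 + 32 + 40 + 15 + 36 + 48 = 231.

231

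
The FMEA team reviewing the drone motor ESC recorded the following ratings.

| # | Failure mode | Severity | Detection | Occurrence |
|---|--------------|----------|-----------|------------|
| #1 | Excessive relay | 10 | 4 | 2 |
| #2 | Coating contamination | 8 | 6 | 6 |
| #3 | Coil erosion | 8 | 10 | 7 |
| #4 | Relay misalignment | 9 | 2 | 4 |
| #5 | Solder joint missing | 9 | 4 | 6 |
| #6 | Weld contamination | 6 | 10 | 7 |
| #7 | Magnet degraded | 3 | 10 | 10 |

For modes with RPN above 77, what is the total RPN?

RPN = Severity × Occurrence × Detection:
  #1: 10 × 2 × 4 = 80
  #2: 8 × 6 × 6 = 288
  #3: 8 × 7 × 10 = 560
  #4: 9 × 4 × 2 = 72
  #5: 9 × 6 × 4 = 216
  #6: 6 × 7 × 10 = 420
  #7: 3 × 10 × 10 = 300
RPN > 77: #1 (80), #2 (288), #3 (560), #5 (216), #6 (420), #7 (300).
Sum: 80 + 288 + 560 + 216 + 420 + 300 = 1864.

1864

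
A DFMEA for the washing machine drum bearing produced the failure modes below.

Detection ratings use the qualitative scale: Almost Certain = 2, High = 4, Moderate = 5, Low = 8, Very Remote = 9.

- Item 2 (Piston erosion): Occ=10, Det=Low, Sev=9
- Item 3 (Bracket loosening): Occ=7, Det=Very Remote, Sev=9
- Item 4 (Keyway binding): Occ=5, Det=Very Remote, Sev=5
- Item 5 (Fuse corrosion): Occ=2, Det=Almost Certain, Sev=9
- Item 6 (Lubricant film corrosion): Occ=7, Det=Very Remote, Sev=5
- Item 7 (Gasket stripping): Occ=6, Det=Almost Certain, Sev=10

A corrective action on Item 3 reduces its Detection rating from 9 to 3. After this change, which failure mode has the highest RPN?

RPN = Severity × Occurrence × Detection:
  Item 2: 9 × 10 × 8 = 720
  Item 3: 9 × 7 × 9 = 567
  Item 4: 5 × 5 × 9 = 225
  Item 5: 9 × 2 × 2 = 36
  Item 6: 5 × 7 × 9 = 315
  Item 7: 10 × 6 × 2 = 120
After action: Item 3 → 9 × 7 × 3 = 189.
Revised RPNs: Item 2=720, Item 6=315, Item 4=225, Item 3=189, Item 7=120, Item 5=36.
Highest is now Item 2 (720).

Item 2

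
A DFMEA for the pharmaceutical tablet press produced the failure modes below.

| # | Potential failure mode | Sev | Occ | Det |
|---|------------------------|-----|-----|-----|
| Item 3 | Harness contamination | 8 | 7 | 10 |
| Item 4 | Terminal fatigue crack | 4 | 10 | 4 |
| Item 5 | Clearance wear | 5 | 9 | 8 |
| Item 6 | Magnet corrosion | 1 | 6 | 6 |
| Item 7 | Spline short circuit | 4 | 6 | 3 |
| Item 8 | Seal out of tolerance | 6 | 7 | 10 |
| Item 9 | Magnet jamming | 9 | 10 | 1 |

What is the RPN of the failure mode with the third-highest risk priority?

360

RPN = Severity × Occurrence × Detection:
  Item 3: 8 × 7 × 10 = 560
  Item 4: 4 × 10 × 4 = 160
  Item 5: 5 × 9 × 8 = 360
  Item 6: 1 × 6 × 6 = 36
  Item 7: 4 × 6 × 3 = 72
  Item 8: 6 × 7 × 10 = 420
  Item 9: 9 × 10 × 1 = 90
Sorted descending: 560, 420, 360, 160, 90, 72, 36.
The third-highest RPN is 360 (Item 5).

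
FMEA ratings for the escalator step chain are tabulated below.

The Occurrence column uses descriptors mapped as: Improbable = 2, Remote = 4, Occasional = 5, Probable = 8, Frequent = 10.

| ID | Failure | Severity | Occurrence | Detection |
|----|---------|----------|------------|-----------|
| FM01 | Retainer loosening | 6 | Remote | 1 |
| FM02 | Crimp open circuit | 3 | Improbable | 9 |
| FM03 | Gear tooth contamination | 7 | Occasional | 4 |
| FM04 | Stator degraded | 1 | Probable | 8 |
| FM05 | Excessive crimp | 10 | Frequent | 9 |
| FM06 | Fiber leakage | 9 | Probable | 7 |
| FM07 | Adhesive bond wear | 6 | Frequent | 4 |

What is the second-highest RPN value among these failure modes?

504

RPN = Severity × Occurrence × Detection:
  FM01: 6 × 4 × 1 = 24
  FM02: 3 × 2 × 9 = 54
  FM03: 7 × 5 × 4 = 140
  FM04: 1 × 8 × 8 = 64
  FM05: 10 × 10 × 9 = 900
  FM06: 9 × 8 × 7 = 504
  FM07: 6 × 10 × 4 = 240
Sorted descending: 900, 504, 240, 140, 64, 54, 24.
The second-highest RPN is 504 (FM06).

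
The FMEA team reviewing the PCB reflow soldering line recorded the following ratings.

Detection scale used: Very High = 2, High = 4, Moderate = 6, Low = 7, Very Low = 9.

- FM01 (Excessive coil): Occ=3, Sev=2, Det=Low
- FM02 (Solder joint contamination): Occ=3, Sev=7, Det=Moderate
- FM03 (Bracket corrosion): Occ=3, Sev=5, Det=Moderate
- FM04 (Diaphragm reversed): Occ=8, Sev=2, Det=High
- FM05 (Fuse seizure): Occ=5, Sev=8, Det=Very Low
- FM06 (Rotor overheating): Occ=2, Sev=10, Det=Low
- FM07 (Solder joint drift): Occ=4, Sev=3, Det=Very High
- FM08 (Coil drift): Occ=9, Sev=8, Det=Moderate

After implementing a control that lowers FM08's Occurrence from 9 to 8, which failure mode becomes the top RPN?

RPN = Severity × Occurrence × Detection:
  FM01: 2 × 3 × 7 = 42
  FM02: 7 × 3 × 6 = 126
  FM03: 5 × 3 × 6 = 90
  FM04: 2 × 8 × 4 = 64
  FM05: 8 × 5 × 9 = 360
  FM06: 10 × 2 × 7 = 140
  FM07: 3 × 4 × 2 = 24
  FM08: 8 × 9 × 6 = 432
After action: FM08 → 8 × 8 × 6 = 384.
Revised RPNs: FM08=384, FM05=360, FM06=140, FM02=126, FM03=90, FM04=64, FM01=42, FM07=24.
Highest is now FM08 (384).

FM08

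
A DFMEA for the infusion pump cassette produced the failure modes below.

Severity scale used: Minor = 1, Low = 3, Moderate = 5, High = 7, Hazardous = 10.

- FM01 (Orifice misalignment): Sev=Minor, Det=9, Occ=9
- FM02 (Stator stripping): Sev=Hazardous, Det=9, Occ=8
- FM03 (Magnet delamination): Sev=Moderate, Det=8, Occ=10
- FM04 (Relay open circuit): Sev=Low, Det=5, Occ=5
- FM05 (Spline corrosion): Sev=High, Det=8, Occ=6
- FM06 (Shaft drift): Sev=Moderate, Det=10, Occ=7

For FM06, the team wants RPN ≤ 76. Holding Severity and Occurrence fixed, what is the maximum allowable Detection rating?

FM06: S=5, O=7, D=10 → current RPN = 350.
Fixed product = 35. Need 35 × D ≤ 76, so D ≤ 76/35 = 2.17.
Maximum integer Detection rating = 2 (gives RPN 70; D=3 would give 105 > 76).

2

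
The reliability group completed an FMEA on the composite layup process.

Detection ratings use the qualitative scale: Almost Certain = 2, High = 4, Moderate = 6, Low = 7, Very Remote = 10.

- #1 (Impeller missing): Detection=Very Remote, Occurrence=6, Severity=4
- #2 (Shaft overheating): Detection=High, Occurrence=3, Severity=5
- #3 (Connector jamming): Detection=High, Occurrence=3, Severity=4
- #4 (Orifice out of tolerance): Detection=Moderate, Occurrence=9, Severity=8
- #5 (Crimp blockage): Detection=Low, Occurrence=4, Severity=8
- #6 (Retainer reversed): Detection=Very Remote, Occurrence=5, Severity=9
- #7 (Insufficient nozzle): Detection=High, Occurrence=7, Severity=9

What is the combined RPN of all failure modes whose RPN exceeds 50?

1658

RPN = Severity × Occurrence × Detection:
  #1: 4 × 6 × 10 = 240
  #2: 5 × 3 × 4 = 60
  #3: 4 × 3 × 4 = 48
  #4: 8 × 9 × 6 = 432
  #5: 8 × 4 × 7 = 224
  #6: 9 × 5 × 10 = 450
  #7: 9 × 7 × 4 = 252
RPN > 50: #1 (240), #2 (60), #4 (432), #5 (224), #6 (450), #7 (252).
Sum: 240 + 60 + 432 + 224 + 450 + 252 = 1658.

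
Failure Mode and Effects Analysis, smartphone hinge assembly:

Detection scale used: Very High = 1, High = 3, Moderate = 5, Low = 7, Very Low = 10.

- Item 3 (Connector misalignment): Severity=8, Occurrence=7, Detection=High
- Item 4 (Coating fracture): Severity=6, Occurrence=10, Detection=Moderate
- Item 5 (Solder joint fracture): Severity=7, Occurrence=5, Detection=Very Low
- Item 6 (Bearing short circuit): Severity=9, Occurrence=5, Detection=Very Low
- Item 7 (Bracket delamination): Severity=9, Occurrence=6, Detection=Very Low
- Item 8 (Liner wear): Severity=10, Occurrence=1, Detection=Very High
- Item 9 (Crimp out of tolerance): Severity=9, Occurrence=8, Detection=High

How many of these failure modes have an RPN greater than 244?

4

RPN = Severity × Occurrence × Detection:
  Item 3: 8 × 7 × 3 = 168
  Item 4: 6 × 10 × 5 = 300
  Item 5: 7 × 5 × 10 = 350
  Item 6: 9 × 5 × 10 = 450
  Item 7: 9 × 6 × 10 = 540
  Item 8: 10 × 1 × 1 = 10
  Item 9: 9 × 8 × 3 = 216
Modes with RPN > 244: Item 4 (300), Item 5 (350), Item 6 (450), Item 7 (540) → 4.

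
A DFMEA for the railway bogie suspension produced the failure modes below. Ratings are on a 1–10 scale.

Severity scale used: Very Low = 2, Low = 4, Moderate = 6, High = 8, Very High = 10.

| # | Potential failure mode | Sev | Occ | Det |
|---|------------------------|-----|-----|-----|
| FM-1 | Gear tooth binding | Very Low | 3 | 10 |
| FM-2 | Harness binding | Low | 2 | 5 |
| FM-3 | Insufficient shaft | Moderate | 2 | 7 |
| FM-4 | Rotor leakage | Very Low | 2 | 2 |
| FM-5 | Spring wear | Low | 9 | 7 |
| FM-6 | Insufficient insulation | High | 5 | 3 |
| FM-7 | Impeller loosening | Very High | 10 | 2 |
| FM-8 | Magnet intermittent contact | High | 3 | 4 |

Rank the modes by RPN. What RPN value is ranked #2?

200

RPN = Severity × Occurrence × Detection:
  FM-1: 2 × 3 × 10 = 60
  FM-2: 4 × 2 × 5 = 40
  FM-3: 6 × 2 × 7 = 84
  FM-4: 2 × 2 × 2 = 8
  FM-5: 4 × 9 × 7 = 252
  FM-6: 8 × 5 × 3 = 120
  FM-7: 10 × 10 × 2 = 200
  FM-8: 8 × 3 × 4 = 96
Sorted descending: 252, 200, 120, 96, 84, 60, 40, 8.
The second-highest RPN is 200 (FM-7).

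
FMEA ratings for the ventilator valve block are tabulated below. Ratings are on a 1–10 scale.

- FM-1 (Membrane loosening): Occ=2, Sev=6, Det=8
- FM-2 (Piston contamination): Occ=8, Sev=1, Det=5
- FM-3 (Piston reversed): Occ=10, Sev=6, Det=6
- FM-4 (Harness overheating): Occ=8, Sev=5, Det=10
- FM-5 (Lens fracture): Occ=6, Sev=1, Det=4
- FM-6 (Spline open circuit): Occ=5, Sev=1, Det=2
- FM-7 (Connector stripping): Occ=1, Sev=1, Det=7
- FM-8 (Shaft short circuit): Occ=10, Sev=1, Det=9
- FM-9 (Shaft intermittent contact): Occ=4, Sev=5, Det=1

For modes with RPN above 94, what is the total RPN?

856

RPN = Severity × Occurrence × Detection:
  FM-1: 6 × 2 × 8 = 96
  FM-2: 1 × 8 × 5 = 40
  FM-3: 6 × 10 × 6 = 360
  FM-4: 5 × 8 × 10 = 400
  FM-5: 1 × 6 × 4 = 24
  FM-6: 1 × 5 × 2 = 10
  FM-7: 1 × 1 × 7 = 7
  FM-8: 1 × 10 × 9 = 90
  FM-9: 5 × 4 × 1 = 20
RPN > 94: FM-1 (96), FM-3 (360), FM-4 (400).
Sum: 96 + 360 + 400 = 856.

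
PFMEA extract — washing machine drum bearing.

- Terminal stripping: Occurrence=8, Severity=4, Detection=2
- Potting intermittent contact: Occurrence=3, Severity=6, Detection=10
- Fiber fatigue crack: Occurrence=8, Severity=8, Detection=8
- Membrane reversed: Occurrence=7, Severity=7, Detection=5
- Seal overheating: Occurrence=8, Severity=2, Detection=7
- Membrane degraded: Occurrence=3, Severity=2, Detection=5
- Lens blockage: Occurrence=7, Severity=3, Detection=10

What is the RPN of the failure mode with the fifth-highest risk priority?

112

RPN = Severity × Occurrence × Detection:
  Terminal stripping: 4 × 8 × 2 = 64
  Potting intermittent contact: 6 × 3 × 10 = 180
  Fiber fatigue crack: 8 × 8 × 8 = 512
  Membrane reversed: 7 × 7 × 5 = 245
  Seal overheating: 2 × 8 × 7 = 112
  Membrane degraded: 2 × 3 × 5 = 30
  Lens blockage: 3 × 7 × 10 = 210
Sorted descending: 512, 245, 210, 180, 112, 64, 30.
The fifth-highest RPN is 112 (Seal overheating).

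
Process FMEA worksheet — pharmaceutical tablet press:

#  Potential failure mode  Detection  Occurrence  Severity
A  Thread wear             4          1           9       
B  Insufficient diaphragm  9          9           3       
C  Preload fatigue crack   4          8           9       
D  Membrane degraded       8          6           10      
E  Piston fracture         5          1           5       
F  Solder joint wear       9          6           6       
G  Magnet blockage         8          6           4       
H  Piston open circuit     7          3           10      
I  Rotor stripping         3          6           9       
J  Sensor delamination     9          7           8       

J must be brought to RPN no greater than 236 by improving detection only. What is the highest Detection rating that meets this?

J: S=8, O=7, D=9 → current RPN = 504.
Fixed product = 56. Need 56 × D ≤ 236, so D ≤ 236/56 = 4.21.
Maximum integer Detection rating = 4 (gives RPN 224; D=5 would give 280 > 236).

4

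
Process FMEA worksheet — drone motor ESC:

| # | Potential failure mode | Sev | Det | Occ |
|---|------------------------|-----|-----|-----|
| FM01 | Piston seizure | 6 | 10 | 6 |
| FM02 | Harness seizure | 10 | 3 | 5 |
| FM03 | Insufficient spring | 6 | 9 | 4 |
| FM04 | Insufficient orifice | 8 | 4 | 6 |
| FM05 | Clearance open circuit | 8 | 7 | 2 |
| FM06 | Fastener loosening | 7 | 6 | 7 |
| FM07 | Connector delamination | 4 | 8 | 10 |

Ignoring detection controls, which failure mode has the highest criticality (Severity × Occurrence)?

Criticality = Severity × Occurrence:
  FM01: 6 × 6 = 36
  FM02: 10 × 5 = 50
  FM03: 6 × 4 = 24
  FM04: 8 × 6 = 48
  FM05: 8 × 2 = 16
  FM06: 7 × 7 = 49
  FM07: 4 × 10 = 40
Highest criticality is 50 → FM02.

FM02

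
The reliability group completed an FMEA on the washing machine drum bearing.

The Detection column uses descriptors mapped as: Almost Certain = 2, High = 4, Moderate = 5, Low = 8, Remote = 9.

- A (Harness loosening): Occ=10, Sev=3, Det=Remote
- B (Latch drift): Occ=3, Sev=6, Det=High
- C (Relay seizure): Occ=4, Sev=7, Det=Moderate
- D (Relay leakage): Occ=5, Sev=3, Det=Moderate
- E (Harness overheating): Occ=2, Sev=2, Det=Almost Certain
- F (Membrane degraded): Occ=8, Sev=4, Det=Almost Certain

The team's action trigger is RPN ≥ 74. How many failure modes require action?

3

RPN = Severity × Occurrence × Detection:
  A: 3 × 10 × 9 = 270
  B: 6 × 3 × 4 = 72
  C: 7 × 4 × 5 = 140
  D: 3 × 5 × 5 = 75
  E: 2 × 2 × 2 = 8
  F: 4 × 8 × 2 = 64
Modes with RPN ≥ 74: A (270), C (140), D (75) → 3.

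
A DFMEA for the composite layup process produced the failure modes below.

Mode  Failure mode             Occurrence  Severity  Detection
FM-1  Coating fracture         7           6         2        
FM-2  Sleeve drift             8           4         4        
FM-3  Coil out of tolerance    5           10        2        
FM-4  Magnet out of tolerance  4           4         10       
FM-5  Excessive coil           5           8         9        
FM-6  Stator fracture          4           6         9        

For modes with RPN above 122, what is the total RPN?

864

RPN = Severity × Occurrence × Detection:
  FM-1: 6 × 7 × 2 = 84
  FM-2: 4 × 8 × 4 = 128
  FM-3: 10 × 5 × 2 = 100
  FM-4: 4 × 4 × 10 = 160
  FM-5: 8 × 5 × 9 = 360
  FM-6: 6 × 4 × 9 = 216
RPN > 122: FM-2 (128), FM-4 (160), FM-5 (360), FM-6 (216).
Sum: 128 + 160 + 360 + 216 = 864.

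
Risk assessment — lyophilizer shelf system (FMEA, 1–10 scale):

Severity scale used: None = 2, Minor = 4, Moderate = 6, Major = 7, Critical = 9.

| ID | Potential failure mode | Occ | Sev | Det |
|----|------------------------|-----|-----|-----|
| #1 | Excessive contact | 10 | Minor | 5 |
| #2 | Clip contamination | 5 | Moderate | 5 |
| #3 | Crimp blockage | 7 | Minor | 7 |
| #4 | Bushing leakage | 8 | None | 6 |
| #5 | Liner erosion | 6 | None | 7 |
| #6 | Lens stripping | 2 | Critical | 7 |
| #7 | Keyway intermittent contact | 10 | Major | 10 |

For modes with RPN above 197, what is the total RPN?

RPN = Severity × Occurrence × Detection:
  #1: 4 × 10 × 5 = 200
  #2: 6 × 5 × 5 = 150
  #3: 4 × 7 × 7 = 196
  #4: 2 × 8 × 6 = 96
  #5: 2 × 6 × 7 = 84
  #6: 9 × 2 × 7 = 126
  #7: 7 × 10 × 10 = 700
RPN > 197: #1 (200), #7 (700).
Sum: 200 + 700 = 900.

900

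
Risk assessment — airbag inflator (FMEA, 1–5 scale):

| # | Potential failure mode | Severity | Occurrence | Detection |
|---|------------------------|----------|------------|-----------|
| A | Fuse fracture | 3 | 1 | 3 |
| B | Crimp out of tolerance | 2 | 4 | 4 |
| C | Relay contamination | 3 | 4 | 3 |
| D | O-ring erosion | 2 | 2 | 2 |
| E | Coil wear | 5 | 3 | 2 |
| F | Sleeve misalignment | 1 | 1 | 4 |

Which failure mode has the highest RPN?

C

RPN = Severity × Occurrence × Detection:
  A: 3 × 1 × 3 = 9
  B: 2 × 4 × 4 = 32
  C: 3 × 4 × 3 = 36
  D: 2 × 2 × 2 = 8
  E: 5 × 3 × 2 = 30
  F: 1 × 1 × 4 = 4
Highest RPN is 36 → C.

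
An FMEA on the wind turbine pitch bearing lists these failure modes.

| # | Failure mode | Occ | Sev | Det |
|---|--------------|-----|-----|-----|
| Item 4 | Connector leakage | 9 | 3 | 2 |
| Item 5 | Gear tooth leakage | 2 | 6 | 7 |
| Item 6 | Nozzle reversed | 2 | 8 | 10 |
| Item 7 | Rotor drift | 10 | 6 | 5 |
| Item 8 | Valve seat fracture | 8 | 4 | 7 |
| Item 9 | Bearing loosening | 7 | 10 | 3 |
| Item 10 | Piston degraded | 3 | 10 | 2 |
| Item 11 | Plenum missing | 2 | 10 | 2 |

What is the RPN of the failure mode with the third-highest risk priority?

RPN = Severity × Occurrence × Detection:
  Item 4: 3 × 9 × 2 = 54
  Item 5: 6 × 2 × 7 = 84
  Item 6: 8 × 2 × 10 = 160
  Item 7: 6 × 10 × 5 = 300
  Item 8: 4 × 8 × 7 = 224
  Item 9: 10 × 7 × 3 = 210
  Item 10: 10 × 3 × 2 = 60
  Item 11: 10 × 2 × 2 = 40
Sorted descending: 300, 224, 210, 160, 84, 60, 54, 40.
The third-highest RPN is 210 (Item 9).

210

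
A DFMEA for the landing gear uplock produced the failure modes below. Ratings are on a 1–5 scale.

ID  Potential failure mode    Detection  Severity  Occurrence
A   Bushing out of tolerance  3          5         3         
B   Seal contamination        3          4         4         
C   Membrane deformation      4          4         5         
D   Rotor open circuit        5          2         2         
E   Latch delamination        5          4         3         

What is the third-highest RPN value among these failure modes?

RPN = Severity × Occurrence × Detection:
  A: 5 × 3 × 3 = 45
  B: 4 × 4 × 3 = 48
  C: 4 × 5 × 4 = 80
  D: 2 × 2 × 5 = 20
  E: 4 × 3 × 5 = 60
Sorted descending: 80, 60, 48, 45, 20.
The third-highest RPN is 48 (B).

48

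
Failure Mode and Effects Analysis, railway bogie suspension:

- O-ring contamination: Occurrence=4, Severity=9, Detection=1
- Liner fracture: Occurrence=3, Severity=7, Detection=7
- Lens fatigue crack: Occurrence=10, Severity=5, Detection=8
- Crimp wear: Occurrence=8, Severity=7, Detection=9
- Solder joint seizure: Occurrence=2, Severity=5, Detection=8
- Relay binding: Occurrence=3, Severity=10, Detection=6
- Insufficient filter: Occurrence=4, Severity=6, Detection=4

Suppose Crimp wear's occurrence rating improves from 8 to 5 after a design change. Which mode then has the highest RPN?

Lens fatigue crack

RPN = Severity × Occurrence × Detection:
  O-ring contamination: 9 × 4 × 1 = 36
  Liner fracture: 7 × 3 × 7 = 147
  Lens fatigue crack: 5 × 10 × 8 = 400
  Crimp wear: 7 × 8 × 9 = 504
  Solder joint seizure: 5 × 2 × 8 = 80
  Relay binding: 10 × 3 × 6 = 180
  Insufficient filter: 6 × 4 × 4 = 96
After action: Crimp wear → 7 × 5 × 9 = 315.
Revised RPNs: Lens fatigue crack=400, Crimp wear=315, Relay binding=180, Liner fracture=147, Insufficient filter=96, Solder joint seizure=80, O-ring contamination=36.
Highest is now Lens fatigue crack (400).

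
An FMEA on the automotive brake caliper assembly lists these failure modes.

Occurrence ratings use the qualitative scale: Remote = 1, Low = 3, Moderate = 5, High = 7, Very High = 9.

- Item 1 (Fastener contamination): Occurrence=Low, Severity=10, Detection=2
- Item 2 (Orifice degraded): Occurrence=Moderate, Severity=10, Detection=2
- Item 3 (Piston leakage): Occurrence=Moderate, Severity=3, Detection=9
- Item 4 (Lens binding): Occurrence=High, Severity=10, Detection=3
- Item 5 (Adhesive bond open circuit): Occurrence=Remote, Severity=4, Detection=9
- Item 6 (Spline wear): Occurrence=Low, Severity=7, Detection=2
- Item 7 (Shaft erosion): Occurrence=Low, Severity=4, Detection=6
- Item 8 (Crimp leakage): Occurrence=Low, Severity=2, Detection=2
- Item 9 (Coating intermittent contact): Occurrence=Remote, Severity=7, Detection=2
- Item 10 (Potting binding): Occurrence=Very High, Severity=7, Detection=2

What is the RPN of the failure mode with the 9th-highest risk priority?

RPN = Severity × Occurrence × Detection:
  Item 1: 10 × 3 × 2 = 60
  Item 2: 10 × 5 × 2 = 100
  Item 3: 3 × 5 × 9 = 135
  Item 4: 10 × 7 × 3 = 210
  Item 5: 4 × 1 × 9 = 36
  Item 6: 7 × 3 × 2 = 42
  Item 7: 4 × 3 × 6 = 72
  Item 8: 2 × 3 × 2 = 12
  Item 9: 7 × 1 × 2 = 14
  Item 10: 7 × 9 × 2 = 126
Sorted descending: 210, 135, 126, 100, 72, 60, 42, 36, 14, 12.
The 9th-highest RPN is 14 (Item 9).

14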